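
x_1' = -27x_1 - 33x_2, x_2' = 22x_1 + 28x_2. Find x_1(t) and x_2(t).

Coefficient matrix A = [[-27, -33], [22, 28]].
Characteristic polynomial det(A - λI) = λ^2 - λ - 30 = 0.
Eigenvalues λ = -5, 6.
For λ=-5: (A-λI) row 1 is [-22, -33], so an eigenvector is (3, -2).
For λ=6: (A-λI) row 1 is [-33, -33], so an eigenvector is (1, -1).
General solution: c_1e^(-5t)(3,-2) + c_2e^(6t)(1,-1).

x_1(t) = 3c_1e^(-5t) + c_2e^(6t), x_2(t) = -2c_1e^(-5t) - c_2e^(6t)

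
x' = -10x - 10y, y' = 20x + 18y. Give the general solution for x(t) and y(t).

Coefficient matrix A = [[-10, -10], [20, 18]].
Characteristic polynomial det(A - λI) = λ^2 - 8λ + 20 = 0.
Eigenvalues λ = 4 ± 2i (complex conjugate pair).
For λ=4+2i: an eigenvector is (-2,3) - i(-1,1) = (-2 + i, 3 - i).
A real fundamental pair from Re and Im of e^((4+2i)t)v: X_1 = e^(4t)(cos(2t)·(-2,3) + sin(2t)·(-1,1)), X_2 = e^(4t)(sin(2t)·(-2,3) - cos(2t)·(-1,1)).
General solution: K_1X_1 + K_2X_2.

x(t) = -K_1e^(4t)sin(2t) - 2K_1e^(4t)cos(2t) - 2K_2e^(4t)sin(2t) + K_2e^(4t)cos(2t), y(t) = K_1e^(4t)sin(2t) + 3K_1e^(4t)cos(2t) + 3K_2e^(4t)sin(2t) - K_2e^(4t)cos(2t)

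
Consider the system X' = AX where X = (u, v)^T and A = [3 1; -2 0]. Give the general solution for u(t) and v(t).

Coefficient matrix A = [[3, 1], [-2, 0]].
Characteristic polynomial det(A - λI) = λ^2 - 3λ + 2 = 0.
Eigenvalues λ = 1, 2.
For λ=1: (A-λI) row 1 is [2, 1], so an eigenvector is (1, -2).
For λ=2: (A-λI) row 1 is [1, 1], so an eigenvector is (1, -1).
General solution: K_1e^(t)(1,-2) + K_2e^(2t)(1,-1).

u(t) = K_1e^(t) + K_2e^(2t), v(t) = -2K_1e^(t) - K_2e^(2t)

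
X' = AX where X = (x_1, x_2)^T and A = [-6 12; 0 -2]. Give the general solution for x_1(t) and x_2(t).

x_1(t) = 3c_1e^(-2t) + c_2e^(-6t), x_2(t) = c_1e^(-2t)

Coefficient matrix A = [[-6, 12], [0, -2]].
Characteristic polynomial det(A - λI) = λ^2 + 8λ + 12 = 0.
Eigenvalues λ = -2, -6.
For λ=-2: (A-λI) row 1 is [-4, 12], so an eigenvector is (3, 1).
For λ=-6: (A-λI) row 1 is [0, 12], so an eigenvector is (1, 0).
General solution: c_1e^(-2t)(3,1) + c_2e^(-6t)(1,0).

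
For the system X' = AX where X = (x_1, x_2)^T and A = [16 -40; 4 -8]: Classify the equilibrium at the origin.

A = [[16,-40],[4,-8]]; det(A-λI) = λ^2 - 8λ + 32.
λ = 4 ± 4i: positive real part.

unstable spiral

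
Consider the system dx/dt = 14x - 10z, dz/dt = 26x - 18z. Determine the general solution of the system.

Coefficient matrix A = [[14, -10], [26, -18]].
Characteristic polynomial det(A - λI) = λ^2 + 4λ + 8 = 0.
Eigenvalues λ = -2 ± 2i (complex conjugate pair).
For λ=-2+2i: an eigenvector is (-1,-2) - i(2,3) = (-1 - 2i, -2 - 3i).
A real fundamental pair from Re and Im of e^((-2+2i)t)v: X_1 = e^(-2t)(cos(2t)·(-1,-2) + sin(2t)·(2,3)), X_2 = e^(-2t)(sin(2t)·(-1,-2) - cos(2t)·(2,3)).
General solution: c_1X_1 + c_2X_2.

x(t) = 2c_1e^(-2t)sin(2t) - c_1e^(-2t)cos(2t) - c_2e^(-2t)sin(2t) - 2c_2e^(-2t)cos(2t), z(t) = 3c_1e^(-2t)sin(2t) - 2c_1e^(-2t)cos(2t) - 2c_2e^(-2t)sin(2t) - 3c_2e^(-2t)cos(2t)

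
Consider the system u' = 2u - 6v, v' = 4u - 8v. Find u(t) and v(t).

Coefficient matrix A = [[2, -6], [4, -8]].
Characteristic polynomial det(A - λI) = λ^2 + 6λ + 8 = 0.
Eigenvalues λ = -2, -4.
For λ=-2: (A-λI) row 1 is [4, -6], so an eigenvector is (3, 2).
For λ=-4: (A-λI) row 1 is [6, -6], so an eigenvector is (-1, -1).
General solution: C_1e^(-2t)(3,2) + C_2e^(-4t)(-1,-1).

u(t) = 3C_1e^(-2t) - C_2e^(-4t), v(t) = 2C_1e^(-2t) - C_2e^(-4t)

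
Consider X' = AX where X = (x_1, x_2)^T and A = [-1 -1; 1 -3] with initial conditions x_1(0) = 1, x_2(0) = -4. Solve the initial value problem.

x_1(t) = 5te^(-2t) + e^(-2t), x_2(t) = 5te^(-2t) - 4e^(-2t)

Coefficient matrix A = [[-1, -1], [1, -3]].
Characteristic polynomial det(A - λI) = λ^2 + 4λ + 4 = 0.
Single eigenvalue λ = -2 with algebraic multiplicity 2.
Eigenvector v = (1,1); generalized eigenvector w with (A-λI)w=v is (-1,-2).
General solution: e^(-2t)[K_1·v + K_2·(t·v + w)].
Applying x_1(0)=1, x_2(0)=-4 gives K_1=6, K_2=5.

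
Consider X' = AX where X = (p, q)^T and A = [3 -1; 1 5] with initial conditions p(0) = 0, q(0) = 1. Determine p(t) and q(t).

p(t) = -te^(4t), q(t) = te^(4t) + e^(4t)

Coefficient matrix A = [[3, -1], [1, 5]].
Characteristic polynomial det(A - λI) = λ^2 - 8λ + 16 = 0.
Single eigenvalue λ = 4 with algebraic multiplicity 2.
Eigenvector v = (1,-1); generalized eigenvector w with (A-λI)w=v is (2,-3).
General solution: e^(4t)[C_1·v + C_2·(t·v + w)].
Applying p(0)=0, q(0)=1 gives C_1=2, C_2=-1.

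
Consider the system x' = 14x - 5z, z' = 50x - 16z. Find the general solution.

Coefficient matrix A = [[14, -5], [50, -16]].
Characteristic polynomial det(A - λI) = λ^2 + 2λ + 26 = 0.
Eigenvalues λ = -1 ± 5i (complex conjugate pair).
For λ=-1+5i: an eigenvector is (0,-1) - i(1,3) = (0 - i, -1 - 3i).
A real fundamental pair from Re and Im of e^((-1+5i)t)v: X_1 = e^(-t)(cos(5t)·(0,-1) + sin(5t)·(1,3)), X_2 = e^(-t)(sin(5t)·(0,-1) - cos(5t)·(1,3)).
General solution: c_1X_1 + c_2X_2.

x(t) = c_1e^(-t)sin(5t) - c_2e^(-t)cos(5t), z(t) = 3c_1e^(-t)sin(5t) - c_1e^(-t)cos(5t) - c_2e^(-t)sin(5t) - 3c_2e^(-t)cos(5t)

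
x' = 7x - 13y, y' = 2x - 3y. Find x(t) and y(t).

x(t) = 2K_1e^(2t)sin(t) + 3K_1e^(2t)cos(t) + 3K_2e^(2t)sin(t) - 2K_2e^(2t)cos(t), y(t) = K_1e^(2t)sin(t) + K_1e^(2t)cos(t) + K_2e^(2t)sin(t) - K_2e^(2t)cos(t)

Coefficient matrix A = [[7, -13], [2, -3]].
Characteristic polynomial det(A - λI) = λ^2 - 4λ + 5 = 0.
Eigenvalues λ = 2 ± i (complex conjugate pair).
For λ=2+i: an eigenvector is (3,1) - i(2,1) = (3 - 2i, 1 - i).
A real fundamental pair from Re and Im of e^((2+i)t)v: X_1 = e^(2t)(cos(t)·(3,1) + sin(t)·(2,1)), X_2 = e^(2t)(sin(t)·(3,1) - cos(t)·(2,1)).
General solution: K_1X_1 + K_2X_2.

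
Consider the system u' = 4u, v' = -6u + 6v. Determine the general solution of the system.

Coefficient matrix A = [[4, 0], [-6, 6]].
Characteristic polynomial det(A - λI) = λ^2 - 10λ + 24 = 0.
Eigenvalues λ = 6, 4.
For λ=6: (A-λI) row 1 is [-2, 0], so an eigenvector is (0, 1).
For λ=4: (A-λI) row 2 is [-6, 2], so an eigenvector is (1, 3).
General solution: C_1e^(6t)(0,1) + C_2e^(4t)(1,3).

u(t) = C_2e^(4t), v(t) = C_1e^(6t) + 3C_2e^(4t)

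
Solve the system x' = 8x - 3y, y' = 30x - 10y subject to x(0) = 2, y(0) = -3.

Coefficient matrix A = [[8, -3], [30, -10]].
Characteristic polynomial det(A - λI) = λ^2 + 2λ + 10 = 0.
Eigenvalues λ = -1 ± 3i (complex conjugate pair).
For λ=-1+3i: an eigenvector is (1,3) - i(0,1) = (1, 3 - i).
A real fundamental pair from Re and Im of e^((-1+3i)t)v: X_1 = e^(-t)(cos(3t)·(1,3) + sin(3t)·(0,1)), X_2 = e^(-t)(sin(3t)·(1,3) - cos(3t)·(0,1)).
General solution: c_1X_1 + c_2X_2.
Applying x(0)=2, y(0)=-3 gives c_1=2, c_2=9.

x(t) = 9e^(-t)sin(3t) + 2e^(-t)cos(3t), y(t) = 29e^(-t)sin(3t) - 3e^(-t)cos(3t)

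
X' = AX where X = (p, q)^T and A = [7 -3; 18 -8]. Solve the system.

Coefficient matrix A = [[7, -3], [18, -8]].
Characteristic polynomial det(A - λI) = λ^2 + λ - 2 = 0.
Eigenvalues λ = 1, -2.
For λ=1: (A-λI) row 1 is [6, -3], so an eigenvector is (1, 2).
For λ=-2: (A-λI) row 1 is [9, -3], so an eigenvector is (-1, -3).
General solution: c_1e^(t)(1,2) + c_2e^(-2t)(-1,-3).

p(t) = c_1e^(t) - c_2e^(-2t), q(t) = 2c_1e^(t) - 3c_2e^(-2t)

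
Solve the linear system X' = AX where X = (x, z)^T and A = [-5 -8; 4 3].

x(t) = K_1e^(-t)sin(4t) - K_1e^(-t)cos(4t) - K_2e^(-t)sin(4t) - K_2e^(-t)cos(4t), z(t) = -K_1e^(-t)sin(4t) + K_2e^(-t)cos(4t)

Coefficient matrix A = [[-5, -8], [4, 3]].
Characteristic polynomial det(A - λI) = λ^2 + 2λ + 17 = 0.
Eigenvalues λ = -1 ± 4i (complex conjugate pair).
For λ=-1+4i: an eigenvector is (-1,0) - i(1,-1) = (-1 - i, 0 + i).
A real fundamental pair from Re and Im of e^((-1+4i)t)v: X_1 = e^(-t)(cos(4t)·(-1,0) + sin(4t)·(1,-1)), X_2 = e^(-t)(sin(4t)·(-1,0) - cos(4t)·(1,-1)).
General solution: K_1X_1 + K_2X_2.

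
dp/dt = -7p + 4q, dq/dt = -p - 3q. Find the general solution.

Coefficient matrix A = [[-7, 4], [-1, -3]].
Characteristic polynomial det(A - λI) = λ^2 + 10λ + 25 = 0.
Single eigenvalue λ = -5 with algebraic multiplicity 2.
Eigenvector v = (-2,-1); generalized eigenvector w with (A-λI)w=v is (-1,-1).
General solution: e^(-5t)[K_1·v + K_2·(t·v + w)].

p(t) = -2K_1e^(-5t) - 2K_2te^(-5t) - K_2e^(-5t), q(t) = -K_1e^(-5t) - K_2te^(-5t) - K_2e^(-5t)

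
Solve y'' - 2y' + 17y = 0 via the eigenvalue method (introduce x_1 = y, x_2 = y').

Let x_1 = y, x_2 = y'. Then x_1' = x_2 and x_2' = -17x_1 + 2x_2.
A = [[0,1],[-17,2]]; det(A-λI) = λ^2 - 2λ + 17.
Eigenvalues λ = 1 ± 4i.

y(t) = C_1e^(t)cos(4t) + C_2e^(t)sin(4t)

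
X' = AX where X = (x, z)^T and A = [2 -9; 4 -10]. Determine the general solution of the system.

x(t) = -3K_1e^(-4t) - 3K_2te^(-4t) + K_2e^(-4t), z(t) = -2K_1e^(-4t) - 2K_2te^(-4t) + K_2e^(-4t)

Coefficient matrix A = [[2, -9], [4, -10]].
Characteristic polynomial det(A - λI) = λ^2 + 8λ + 16 = 0.
Single eigenvalue λ = -4 with algebraic multiplicity 2.
Eigenvector v = (-3,-2); generalized eigenvector w with (A-λI)w=v is (1,1).
General solution: e^(-4t)[K_1·v + K_2·(t·v + w)].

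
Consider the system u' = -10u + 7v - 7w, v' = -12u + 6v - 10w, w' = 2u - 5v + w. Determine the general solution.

Coefficient matrix A = [[-10, 7, -7], [-12, 6, -10], [2, -5, 1]].
det(A - λI) = 0 gives eigenvalues λ = 4, -4, -3.
For λ=4: eigenvector (-1,-1,1).
For λ=-4: eigenvector (0,1,1).
For λ=-3: eigenvector (1,-2,-3).
General solution: K_1e^(4t)(-1,-1,1) + K_2e^(-4t)(0,1,1) + K_3e^(-3t)(1,-2,-3).

u(t) = -K_1e^(4t) + K_3e^(-3t), v(t) = -K_1e^(4t) + K_2e^(-4t) - 2K_3e^(-3t), w(t) = K_1e^(4t) + K_2e^(-4t) - 3K_3e^(-3t)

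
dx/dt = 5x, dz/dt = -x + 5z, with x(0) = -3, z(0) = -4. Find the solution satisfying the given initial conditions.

Coefficient matrix A = [[5, 0], [-1, 5]].
Characteristic polynomial det(A - λI) = λ^2 - 10λ + 25 = 0.
Single eigenvalue λ = 5 with algebraic multiplicity 2.
Eigenvector v = (0,-1); generalized eigenvector w with (A-λI)w=v is (1,-1).
General solution: e^(5t)[K_1·v + K_2·(t·v + w)].
Applying x(0)=-3, z(0)=-4 gives K_1=7, K_2=-3.

x(t) = -3e^(5t), z(t) = 3te^(5t) - 4e^(5t)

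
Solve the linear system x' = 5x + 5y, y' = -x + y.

Coefficient matrix A = [[5, 5], [-1, 1]].
Characteristic polynomial det(A - λI) = λ^2 - 6λ + 10 = 0.
Eigenvalues λ = 3 ± i (complex conjugate pair).
For λ=3+i: an eigenvector is (2,-1) - i(-1,0) = (2 + i, -1).
A real fundamental pair from Re and Im of e^((3+i)t)v: X_1 = e^(3t)(cos(t)·(2,-1) + sin(t)·(-1,0)), X_2 = e^(3t)(sin(t)·(2,-1) - cos(t)·(-1,0)).
General solution: K_1X_1 + K_2X_2.

x(t) = -K_1e^(3t)sin(t) + 2K_1e^(3t)cos(t) + 2K_2e^(3t)sin(t) + K_2e^(3t)cos(t), y(t) = -K_1e^(3t)cos(t) - K_2e^(3t)sin(t)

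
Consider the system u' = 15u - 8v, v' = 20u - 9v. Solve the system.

Coefficient matrix A = [[15, -8], [20, -9]].
Characteristic polynomial det(A - λI) = λ^2 - 6λ + 25 = 0.
Eigenvalues λ = 3 ± 4i (complex conjugate pair).
For λ=3+4i: an eigenvector is (1,2) - i(-1,-1) = (1 + i, 2 + i).
A real fundamental pair from Re and Im of e^((3+4i)t)v: X_1 = e^(3t)(cos(4t)·(1,2) + sin(4t)·(-1,-1)), X_2 = e^(3t)(sin(4t)·(1,2) - cos(4t)·(-1,-1)).
General solution: K_1X_1 + K_2X_2.

u(t) = -K_1e^(3t)sin(4t) + K_1e^(3t)cos(4t) + K_2e^(3t)sin(4t) + K_2e^(3t)cos(4t), v(t) = -K_1e^(3t)sin(4t) + 2K_1e^(3t)cos(4t) + 2K_2e^(3t)sin(4t) + K_2e^(3t)cos(4t)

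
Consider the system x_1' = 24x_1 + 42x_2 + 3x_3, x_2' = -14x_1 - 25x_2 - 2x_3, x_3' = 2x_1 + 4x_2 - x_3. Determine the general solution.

x_1(t) = -3c_1e^(-3t) - 2c_2e^(3t) + 3c_3e^(-2t), x_2(t) = 2c_1e^(-3t) + c_2e^(3t) - 2c_3e^(-2t), x_3(t) = -c_1e^(-3t) + 2c_3e^(-2t)

Coefficient matrix A = [[24, 42, 3], [-14, -25, -2], [2, 4, -1]].
det(A - λI) = 0 gives eigenvalues λ = -3, 3, -2.
For λ=-3: eigenvector (-3,2,-1).
For λ=3: eigenvector (-2,1,0).
For λ=-2: eigenvector (3,-2,2).
General solution: c_1e^(-3t)(-3,2,-1) + c_2e^(3t)(-2,1,0) + c_3e^(-2t)(3,-2,2).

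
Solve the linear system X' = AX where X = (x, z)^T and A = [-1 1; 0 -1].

x(t) = -c_1e^(-t) - c_2te^(-t) + c_2e^(-t), z(t) = -c_2e^(-t)

Coefficient matrix A = [[-1, 1], [0, -1]].
Characteristic polynomial det(A - λI) = λ^2 + 2λ + 1 = 0.
Single eigenvalue λ = -1 with algebraic multiplicity 2.
Eigenvector v = (-1,0); generalized eigenvector w with (A-λI)w=v is (1,-1).
General solution: e^(-t)[c_1·v + c_2·(t·v + w)].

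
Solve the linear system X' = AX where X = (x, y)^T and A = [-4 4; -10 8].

x(t) = K_1e^(2t)sin(2t) + K_1e^(2t)cos(2t) + K_2e^(2t)sin(2t) - K_2e^(2t)cos(2t), y(t) = K_1e^(2t)sin(2t) + 2K_1e^(2t)cos(2t) + 2K_2e^(2t)sin(2t) - K_2e^(2t)cos(2t)

Coefficient matrix A = [[-4, 4], [-10, 8]].
Characteristic polynomial det(A - λI) = λ^2 - 4λ + 8 = 0.
Eigenvalues λ = 2 ± 2i (complex conjugate pair).
For λ=2+2i: an eigenvector is (1,2) - i(1,1) = (1 - i, 2 - i).
A real fundamental pair from Re and Im of e^((2+2i)t)v: X_1 = e^(2t)(cos(2t)·(1,2) + sin(2t)·(1,1)), X_2 = e^(2t)(sin(2t)·(1,2) - cos(2t)·(1,1)).
General solution: K_1X_1 + K_2X_2.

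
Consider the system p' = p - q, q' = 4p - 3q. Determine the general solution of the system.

p(t) = C_1e^(-t) + C_2te^(-t) + 2C_2e^(-t), q(t) = 2C_1e^(-t) + 2C_2te^(-t) + 3C_2e^(-t)

Coefficient matrix A = [[1, -1], [4, -3]].
Characteristic polynomial det(A - λI) = λ^2 + 2λ + 1 = 0.
Single eigenvalue λ = -1 with algebraic multiplicity 2.
Eigenvector v = (1,2); generalized eigenvector w with (A-λI)w=v is (2,3).
General solution: e^(-t)[C_1·v + C_2·(t·v + w)].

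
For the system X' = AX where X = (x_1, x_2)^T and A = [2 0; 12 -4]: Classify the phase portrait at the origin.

A = [[2,0],[12,-4]]; det(A-λI) = λ^2 + 2λ - 8.
λ = 2, -4: opposite signs.

saddle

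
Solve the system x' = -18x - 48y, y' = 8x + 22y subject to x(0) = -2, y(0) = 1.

x(t) = -2e^(6t), y(t) = e^(6t)

Coefficient matrix A = [[-18, -48], [8, 22]].
Characteristic polynomial det(A - λI) = λ^2 - 4λ - 12 = 0.
Eigenvalues λ = 6, -2.
For λ=6: (A-λI) row 1 is [-24, -48], so an eigenvector is (2, -1).
For λ=-2: (A-λI) row 1 is [-16, -48], so an eigenvector is (3, -1).
General solution: K_1e^(6t)(2,-1) + K_2e^(-2t)(3,-1).
Applying x(0)=-2, y(0)=1 gives K_1=-1, K_2=0.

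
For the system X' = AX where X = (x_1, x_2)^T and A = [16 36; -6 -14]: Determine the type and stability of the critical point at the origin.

A = [[16,36],[-6,-14]]; det(A-λI) = λ^2 - 2λ - 8.
λ = -2, 4: opposite signs.

saddle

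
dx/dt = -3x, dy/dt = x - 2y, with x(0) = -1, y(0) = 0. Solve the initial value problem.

Coefficient matrix A = [[-3, 0], [1, -2]].
Characteristic polynomial det(A - λI) = λ^2 + 5λ + 6 = 0.
Eigenvalues λ = -2, -3.
For λ=-2: (A-λI) row 1 is [-1, 0], so an eigenvector is (0, -1).
For λ=-3: (A-λI) row 2 is [1, 1], so an eigenvector is (1, -1).
General solution: C_1e^(-2t)(0,-1) + C_2e^(-3t)(1,-1).
Applying x(0)=-1, y(0)=0 gives C_1=1, C_2=-1.

x(t) = -e^(-3t), y(t) = -e^(-2t) + e^(-3t)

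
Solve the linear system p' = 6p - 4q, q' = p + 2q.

p(t) = -2c_1e^(4t) - 2c_2te^(4t) - c_2e^(4t), q(t) = -c_1e^(4t) - c_2te^(4t)

Coefficient matrix A = [[6, -4], [1, 2]].
Characteristic polynomial det(A - λI) = λ^2 - 8λ + 16 = 0.
Single eigenvalue λ = 4 with algebraic multiplicity 2.
Eigenvector v = (-2,-1); generalized eigenvector w with (A-λI)w=v is (-1,0).
General solution: e^(4t)[c_1·v + c_2·(t·v + w)].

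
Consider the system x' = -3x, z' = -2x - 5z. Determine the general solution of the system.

x(t) = -c_1e^(-3t), z(t) = c_1e^(-3t) + c_2e^(-5t)

Coefficient matrix A = [[-3, 0], [-2, -5]].
Characteristic polynomial det(A - λI) = λ^2 + 8λ + 15 = 0.
Eigenvalues λ = -3, -5.
For λ=-3: (A-λI) row 2 is [-2, -2], so an eigenvector is (-1, 1).
For λ=-5: (A-λI) row 1 is [2, 0], so an eigenvector is (0, 1).
General solution: c_1e^(-3t)(-1,1) + c_2e^(-5t)(0,1).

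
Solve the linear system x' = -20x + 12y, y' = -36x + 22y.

Coefficient matrix A = [[-20, 12], [-36, 22]].
Characteristic polynomial det(A - λI) = λ^2 - 2λ - 8 = 0.
Eigenvalues λ = 4, -2.
For λ=4: (A-λI) row 1 is [-24, 12], so an eigenvector is (-1, -2).
For λ=-2: (A-λI) row 1 is [-18, 12], so an eigenvector is (2, 3).
General solution: c_1e^(4t)(-1,-2) + c_2e^(-2t)(2,3).

x(t) = -c_1e^(4t) + 2c_2e^(-2t), y(t) = -2c_1e^(4t) + 3c_2e^(-2t)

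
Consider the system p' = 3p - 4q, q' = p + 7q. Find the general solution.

p(t) = 2c_1e^(5t) + 2c_2te^(5t) + 3c_2e^(5t), q(t) = -c_1e^(5t) - c_2te^(5t) - 2c_2e^(5t)

Coefficient matrix A = [[3, -4], [1, 7]].
Characteristic polynomial det(A - λI) = λ^2 - 10λ + 25 = 0.
Single eigenvalue λ = 5 with algebraic multiplicity 2.
Eigenvector v = (2,-1); generalized eigenvector w with (A-λI)w=v is (3,-2).
General solution: e^(5t)[c_1·v + c_2·(t·v + w)].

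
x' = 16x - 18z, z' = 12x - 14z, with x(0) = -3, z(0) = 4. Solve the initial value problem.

x(t) = -21e^(4t) + 18e^(-2t), z(t) = -14e^(4t) + 18e^(-2t)

Coefficient matrix A = [[16, -18], [12, -14]].
Characteristic polynomial det(A - λI) = λ^2 - 2λ - 8 = 0.
Eigenvalues λ = -2, 4.
For λ=-2: (A-λI) row 1 is [18, -18], so an eigenvector is (1, 1).
For λ=4: (A-λI) row 1 is [12, -18], so an eigenvector is (3, 2).
General solution: c_1e^(-2t)(1,1) + c_2e^(4t)(3,2).
Applying x(0)=-3, z(0)=4 gives c_1=18, c_2=-7.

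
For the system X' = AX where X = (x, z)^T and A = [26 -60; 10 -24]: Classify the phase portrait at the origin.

saddle

A = [[26,-60],[10,-24]]; det(A-λI) = λ^2 - 2λ - 24.
λ = -4, 6: opposite signs.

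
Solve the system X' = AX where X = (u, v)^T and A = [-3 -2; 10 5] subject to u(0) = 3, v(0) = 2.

u(t) = -8e^(t)sin(2t) + 3e^(t)cos(2t), v(t) = 19e^(t)sin(2t) + 2e^(t)cos(2t)

Coefficient matrix A = [[-3, -2], [10, 5]].
Characteristic polynomial det(A - λI) = λ^2 - 2λ + 5 = 0.
Eigenvalues λ = 1 ± 2i (complex conjugate pair).
For λ=1+2i: an eigenvector is (0,1) - i(-1,2) = (0 + i, 1 - 2i).
A real fundamental pair from Re and Im of e^((1+2i)t)v: X_1 = e^(t)(cos(2t)·(0,1) + sin(2t)·(-1,2)), X_2 = e^(t)(sin(2t)·(0,1) - cos(2t)·(-1,2)).
General solution: c_1X_1 + c_2X_2.
Applying u(0)=3, v(0)=2 gives c_1=8, c_2=3.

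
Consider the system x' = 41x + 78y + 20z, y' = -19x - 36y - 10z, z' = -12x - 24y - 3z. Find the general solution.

Coefficient matrix A = [[41, 78, 20], [-19, -36, -10], [-12, -24, -3]].
det(A - λI) = 0 gives eigenvalues λ = 3, -3, 2.
For λ=3: eigenvector (-1,1,-2).
For λ=-3: eigenvector (-4,2,1).
For λ=2: eigenvector (-2,1,0).
General solution: c_1e^(3t)(-1,1,-2) + c_2e^(-3t)(-4,2,1) + c_3e^(2t)(-2,1,0).

x(t) = -c_1e^(3t) - 4c_2e^(-3t) - 2c_3e^(2t), y(t) = c_1e^(3t) + 2c_2e^(-3t) + c_3e^(2t), z(t) = -2c_1e^(3t) + c_2e^(-3t)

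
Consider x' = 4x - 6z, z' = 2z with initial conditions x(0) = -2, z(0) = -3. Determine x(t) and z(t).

x(t) = 7e^(4t) - 9e^(2t), z(t) = -3e^(2t)

Coefficient matrix A = [[4, -6], [0, 2]].
Characteristic polynomial det(A - λI) = λ^2 - 6λ + 8 = 0.
Eigenvalues λ = 2, 4.
For λ=2: (A-λI) row 1 is [2, -6], so an eigenvector is (3, 1).
For λ=4: (A-λI) row 1 is [0, -6], so an eigenvector is (-1, 0).
General solution: C_1e^(2t)(3,1) + C_2e^(4t)(-1,0).
Applying x(0)=-2, z(0)=-3 gives C_1=-3, C_2=-7.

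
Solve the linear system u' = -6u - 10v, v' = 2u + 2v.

u(t) = -2C_1e^(-2t)sin(2t) + C_1e^(-2t)cos(2t) + C_2e^(-2t)sin(2t) + 2C_2e^(-2t)cos(2t), v(t) = C_1e^(-2t)sin(2t) - C_2e^(-2t)cos(2t)

Coefficient matrix A = [[-6, -10], [2, 2]].
Characteristic polynomial det(A - λI) = λ^2 + 4λ + 8 = 0.
Eigenvalues λ = -2 ± 2i (complex conjugate pair).
For λ=-2+2i: an eigenvector is (1,0) - i(-2,1) = (1 + 2i, 0 - i).
A real fundamental pair from Re and Im of e^((-2+2i)t)v: X_1 = e^(-2t)(cos(2t)·(1,0) + sin(2t)·(-2,1)), X_2 = e^(-2t)(sin(2t)·(1,0) - cos(2t)·(-2,1)).
General solution: C_1X_1 + C_2X_2.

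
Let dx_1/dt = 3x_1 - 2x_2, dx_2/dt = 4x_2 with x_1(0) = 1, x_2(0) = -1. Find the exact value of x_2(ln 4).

-256

A = [[3,-2],[0,4]]; eigenvalues λ = 3, 4.
Eigenvectors: (1,0) for λ=3, (-2,1) for λ=4.
From the initial condition, c_1 = -1, c_2 = -1.
x_2(ln 4) = (-1)(4^3)(0) + (-1)(4^4)(1) = -256.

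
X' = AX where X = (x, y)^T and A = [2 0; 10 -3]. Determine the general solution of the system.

Coefficient matrix A = [[2, 0], [10, -3]].
Characteristic polynomial det(A - λI) = λ^2 + λ - 6 = 0.
Eigenvalues λ = -3, 2.
For λ=-3: (A-λI) row 1 is [5, 0], so an eigenvector is (0, 1).
For λ=2: (A-λI) row 2 is [10, -5], so an eigenvector is (1, 2).
General solution: c_1e^(-3t)(0,1) + c_2e^(2t)(1,2).

x(t) = c_2e^(2t), y(t) = c_1e^(-3t) + 2c_2e^(2t)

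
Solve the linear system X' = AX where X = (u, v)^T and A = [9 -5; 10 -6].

Coefficient matrix A = [[9, -5], [10, -6]].
Characteristic polynomial det(A - λI) = λ^2 - 3λ - 4 = 0.
Eigenvalues λ = 4, -1.
For λ=4: (A-λI) row 1 is [5, -5], so an eigenvector is (1, 1).
For λ=-1: (A-λI) row 1 is [10, -5], so an eigenvector is (-1, -2).
General solution: C_1e^(4t)(1,1) + C_2e^(-t)(-1,-2).

u(t) = C_1e^(4t) - C_2e^(-t), v(t) = C_1e^(4t) - 2C_2e^(-t)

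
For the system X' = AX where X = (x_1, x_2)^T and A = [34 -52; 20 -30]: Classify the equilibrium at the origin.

unstable spiral

A = [[34,-52],[20,-30]]; det(A-λI) = λ^2 - 4λ + 20.
λ = 2 ± 4i: positive real part.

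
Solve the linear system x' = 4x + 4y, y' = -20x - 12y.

x(t) = -C_1e^(-4t)cos(4t) - C_2e^(-4t)sin(4t), y(t) = C_1e^(-4t)sin(4t) + 2C_1e^(-4t)cos(4t) + 2C_2e^(-4t)sin(4t) - C_2e^(-4t)cos(4t)

Coefficient matrix A = [[4, 4], [-20, -12]].
Characteristic polynomial det(A - λI) = λ^2 + 8λ + 32 = 0.
Eigenvalues λ = -4 ± 4i (complex conjugate pair).
For λ=-4+4i: an eigenvector is (-1,2) - i(0,1) = (-1, 2 - i).
A real fundamental pair from Re and Im of e^((-4+4i)t)v: X_1 = e^(-4t)(cos(4t)·(-1,2) + sin(4t)·(0,1)), X_2 = e^(-4t)(sin(4t)·(-1,2) - cos(4t)·(0,1)).
General solution: C_1X_1 + C_2X_2.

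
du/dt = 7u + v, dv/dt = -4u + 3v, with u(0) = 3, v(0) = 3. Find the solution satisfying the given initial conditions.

Coefficient matrix A = [[7, 1], [-4, 3]].
Characteristic polynomial det(A - λI) = λ^2 - 10λ + 25 = 0.
Single eigenvalue λ = 5 with algebraic multiplicity 2.
Eigenvector v = (-1,2); generalized eigenvector w with (A-λI)w=v is (1,-3).
General solution: e^(5t)[C_1·v + C_2·(t·v + w)].
Applying u(0)=3, v(0)=3 gives C_1=-12, C_2=-9.

u(t) = 9te^(5t) + 3e^(5t), v(t) = -18te^(5t) + 3e^(5t)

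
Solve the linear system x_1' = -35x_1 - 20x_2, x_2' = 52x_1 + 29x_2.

x_1(t) = 2K_1e^(-3t)sin(4t) + K_1e^(-3t)cos(4t) + K_2e^(-3t)sin(4t) - 2K_2e^(-3t)cos(4t), x_2(t) = -3K_1e^(-3t)sin(4t) - 2K_1e^(-3t)cos(4t) - 2K_2e^(-3t)sin(4t) + 3K_2e^(-3t)cos(4t)

Coefficient matrix A = [[-35, -20], [52, 29]].
Characteristic polynomial det(A - λI) = λ^2 + 6λ + 25 = 0.
Eigenvalues λ = -3 ± 4i (complex conjugate pair).
For λ=-3+4i: an eigenvector is (1,-2) - i(2,-3) = (1 - 2i, -2 + 3i).
A real fundamental pair from Re and Im of e^((-3+4i)t)v: X_1 = e^(-3t)(cos(4t)·(1,-2) + sin(4t)·(2,-3)), X_2 = e^(-3t)(sin(4t)·(1,-2) - cos(4t)·(2,-3)).
General solution: K_1X_1 + K_2X_2.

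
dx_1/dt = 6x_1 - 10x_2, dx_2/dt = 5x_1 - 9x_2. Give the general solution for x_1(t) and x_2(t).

Coefficient matrix A = [[6, -10], [5, -9]].
Characteristic polynomial det(A - λI) = λ^2 + 3λ - 4 = 0.
Eigenvalues λ = 1, -4.
For λ=1: (A-λI) row 1 is [5, -10], so an eigenvector is (-2, -1).
For λ=-4: (A-λI) row 1 is [10, -10], so an eigenvector is (1, 1).
General solution: c_1e^(t)(-2,-1) + c_2e^(-4t)(1,1).

x_1(t) = -2c_1e^(t) + c_2e^(-4t), x_2(t) = -c_1e^(t) + c_2e^(-4t)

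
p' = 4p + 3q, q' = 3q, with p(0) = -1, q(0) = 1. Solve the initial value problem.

p(t) = 2e^(4t) - 3e^(3t), q(t) = e^(3t)

Coefficient matrix A = [[4, 3], [0, 3]].
Characteristic polynomial det(A - λI) = λ^2 - 7λ + 12 = 0.
Eigenvalues λ = 4, 3.
For λ=4: (A-λI) row 1 is [0, 3], so an eigenvector is (1, 0).
For λ=3: (A-λI) row 1 is [1, 3], so an eigenvector is (-3, 1).
General solution: K_1e^(4t)(1,0) + K_2e^(3t)(-3,1).
Applying p(0)=-1, q(0)=1 gives K_1=2, K_2=1.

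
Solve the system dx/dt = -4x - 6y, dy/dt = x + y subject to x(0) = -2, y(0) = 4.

x(t) = -20e^(-t) + 18e^(-2t), y(t) = 10e^(-t) - 6e^(-2t)

Coefficient matrix A = [[-4, -6], [1, 1]].
Characteristic polynomial det(A - λI) = λ^2 + 3λ + 2 = 0.
Eigenvalues λ = -1, -2.
For λ=-1: (A-λI) row 1 is [-3, -6], so an eigenvector is (2, -1).
For λ=-2: (A-λI) row 1 is [-2, -6], so an eigenvector is (-3, 1).
General solution: c_1e^(-t)(2,-1) + c_2e^(-2t)(-3,1).
Applying x(0)=-2, y(0)=4 gives c_1=-10, c_2=-6.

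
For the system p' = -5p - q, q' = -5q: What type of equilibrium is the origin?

stable improper node

A = [[-5,-1],[0,-5]]; det(A-λI) = λ^2 + 10λ + 25.
repeated λ = -5 with a single eigenvector.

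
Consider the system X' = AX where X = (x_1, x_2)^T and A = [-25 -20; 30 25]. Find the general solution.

x_1(t) = 2C_1e^(5t) + C_2e^(-5t), x_2(t) = -3C_1e^(5t) - C_2e^(-5t)

Coefficient matrix A = [[-25, -20], [30, 25]].
Characteristic polynomial det(A - λI) = λ^2 - 25 = 0.
Eigenvalues λ = 5, -5.
For λ=5: (A-λI) row 1 is [-30, -20], so an eigenvector is (2, -3).
For λ=-5: (A-λI) row 1 is [-20, -20], so an eigenvector is (1, -1).
General solution: C_1e^(5t)(2,-3) + C_2e^(-5t)(1,-1).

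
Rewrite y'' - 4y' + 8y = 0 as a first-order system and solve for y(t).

y(t) = C_1e^(2t)cos(2t) + C_2e^(2t)sin(2t)

Let x_1 = y, x_2 = y'. Then x_1' = x_2 and x_2' = -8x_1 + 4x_2.
A = [[0,1],[-8,4]]; det(A-λI) = λ^2 - 4λ + 8.
Eigenvalues λ = 2 ± 2i.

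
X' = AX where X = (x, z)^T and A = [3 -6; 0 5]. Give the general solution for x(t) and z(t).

x(t) = K_1e^(3t) - 3K_2e^(5t), z(t) = K_2e^(5t)

Coefficient matrix A = [[3, -6], [0, 5]].
Characteristic polynomial det(A - λI) = λ^2 - 8λ + 15 = 0.
Eigenvalues λ = 3, 5.
For λ=3: (A-λI) row 1 is [0, -6], so an eigenvector is (1, 0).
For λ=5: (A-λI) row 1 is [-2, -6], so an eigenvector is (-3, 1).
General solution: K_1e^(3t)(1,0) + K_2e^(5t)(-3,1).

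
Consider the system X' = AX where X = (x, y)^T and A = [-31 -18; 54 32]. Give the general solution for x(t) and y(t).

Coefficient matrix A = [[-31, -18], [54, 32]].
Characteristic polynomial det(A - λI) = λ^2 - λ - 20 = 0.
Eigenvalues λ = 5, -4.
For λ=5: (A-λI) row 1 is [-36, -18], so an eigenvector is (1, -2).
For λ=-4: (A-λI) row 1 is [-27, -18], so an eigenvector is (-2, 3).
General solution: C_1e^(5t)(1,-2) + C_2e^(-4t)(-2,3).

x(t) = C_1e^(5t) - 2C_2e^(-4t), y(t) = -2C_1e^(5t) + 3C_2e^(-4t)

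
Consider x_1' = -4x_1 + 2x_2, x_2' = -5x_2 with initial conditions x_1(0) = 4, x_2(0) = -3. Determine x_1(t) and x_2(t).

Coefficient matrix A = [[-4, 2], [0, -5]].
Characteristic polynomial det(A - λI) = λ^2 + 9λ + 20 = 0.
Eigenvalues λ = -5, -4.
For λ=-5: (A-λI) row 1 is [1, 2], so an eigenvector is (-2, 1).
For λ=-4: (A-λI) row 1 is [0, 2], so an eigenvector is (1, 0).
General solution: c_1e^(-5t)(-2,1) + c_2e^(-4t)(1,0).
Applying x_1(0)=4, x_2(0)=-3 gives c_1=-3, c_2=-2.

x_1(t) = -2e^(-4t) + 6e^(-5t), x_2(t) = -3e^(-5t)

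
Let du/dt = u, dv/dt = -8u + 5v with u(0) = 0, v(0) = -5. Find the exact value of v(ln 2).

A = [[1,0],[-8,5]]; eigenvalues λ = 1, 5.
Eigenvectors: (-1,-2) for λ=1, (0,1) for λ=5.
From the initial condition, c_1 = 0, c_2 = -5.
v(ln 2) = (0)(2^1)(-2) + (-5)(2^5)(1) = -160.

-160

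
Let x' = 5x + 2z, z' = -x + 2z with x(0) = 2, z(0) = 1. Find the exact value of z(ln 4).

-512

A = [[5,2],[-1,2]]; eigenvalues λ = 3, 4.
Eigenvectors: (1,-1) for λ=3, (-2,1) for λ=4.
From the initial condition, c_1 = -4, c_2 = -3.
z(ln 4) = (-4)(4^3)(-1) + (-3)(4^4)(1) = -512.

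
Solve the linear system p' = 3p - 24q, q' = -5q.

Coefficient matrix A = [[3, -24], [0, -5]].
Characteristic polynomial det(A - λI) = λ^2 + 2λ - 15 = 0.
Eigenvalues λ = -5, 3.
For λ=-5: (A-λI) row 1 is [8, -24], so an eigenvector is (-3, -1).
For λ=3: (A-λI) row 1 is [0, -24], so an eigenvector is (-1, 0).
General solution: K_1e^(-5t)(-3,-1) + K_2e^(3t)(-1,0).

p(t) = -3K_1e^(-5t) - K_2e^(3t), q(t) = -K_1e^(-5t)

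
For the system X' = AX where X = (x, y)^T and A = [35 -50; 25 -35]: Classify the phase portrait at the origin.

A = [[35,-50],[25,-35]]; det(A-λI) = λ^2 + 25.
λ = 0 ± 5i: zero real part.

center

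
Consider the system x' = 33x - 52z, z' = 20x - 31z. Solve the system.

Coefficient matrix A = [[33, -52], [20, -31]].
Characteristic polynomial det(A - λI) = λ^2 - 2λ + 17 = 0.
Eigenvalues λ = 1 ± 4i (complex conjugate pair).
For λ=1+4i: an eigenvector is (3,2) - i(-2,-1) = (3 + 2i, 2 + i).
A real fundamental pair from Re and Im of e^((1+4i)t)v: X_1 = e^(t)(cos(4t)·(3,2) + sin(4t)·(-2,-1)), X_2 = e^(t)(sin(4t)·(3,2) - cos(4t)·(-2,-1)).
General solution: C_1X_1 + C_2X_2.

x(t) = -2C_1e^(t)sin(4t) + 3C_1e^(t)cos(4t) + 3C_2e^(t)sin(4t) + 2C_2e^(t)cos(4t), z(t) = -C_1e^(t)sin(4t) + 2C_1e^(t)cos(4t) + 2C_2e^(t)sin(4t) + C_2e^(t)cos(4t)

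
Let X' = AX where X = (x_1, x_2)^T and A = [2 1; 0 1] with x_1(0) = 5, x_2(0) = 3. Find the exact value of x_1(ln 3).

63

A = [[2,1],[0,1]]; eigenvalues λ = 1, 2.
Eigenvectors: (1,-1) for λ=1, (1,0) for λ=2.
From the initial condition, c_1 = -3, c_2 = 8.
x_1(ln 3) = (-3)(3^1)(1) + (8)(3^2)(1) = 63.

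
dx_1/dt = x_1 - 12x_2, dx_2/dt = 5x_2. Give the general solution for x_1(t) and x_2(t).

x_1(t) = c_1e^(t) - 3c_2e^(5t), x_2(t) = c_2e^(5t)

Coefficient matrix A = [[1, -12], [0, 5]].
Characteristic polynomial det(A - λI) = λ^2 - 6λ + 5 = 0.
Eigenvalues λ = 1, 5.
For λ=1: (A-λI) row 1 is [0, -12], so an eigenvector is (1, 0).
For λ=5: (A-λI) row 1 is [-4, -12], so an eigenvector is (-3, 1).
General solution: c_1e^(t)(1,0) + c_2e^(5t)(-3,1).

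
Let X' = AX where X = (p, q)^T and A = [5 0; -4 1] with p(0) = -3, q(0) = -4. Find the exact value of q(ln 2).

A = [[5,0],[-4,1]]; eigenvalues λ = 1, 5.
Eigenvectors: (0,-1) for λ=1, (-1,1) for λ=5.
From the initial condition, c_1 = 7, c_2 = 3.
q(ln 2) = (7)(2^1)(-1) + (3)(2^5)(1) = 82.

82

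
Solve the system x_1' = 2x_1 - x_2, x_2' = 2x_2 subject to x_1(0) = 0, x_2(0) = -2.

Coefficient matrix A = [[2, -1], [0, 2]].
Characteristic polynomial det(A - λI) = λ^2 - 4λ + 4 = 0.
Single eigenvalue λ = 2 with algebraic multiplicity 2.
Eigenvector v = (1,0); generalized eigenvector w with (A-λI)w=v is (2,-1).
General solution: e^(2t)[c_1·v + c_2·(t·v + w)].
Applying x_1(0)=0, x_2(0)=-2 gives c_1=-4, c_2=2.

x_1(t) = 2te^(2t), x_2(t) = -2e^(2t)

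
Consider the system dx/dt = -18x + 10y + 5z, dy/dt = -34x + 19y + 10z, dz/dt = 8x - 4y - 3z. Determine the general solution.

Coefficient matrix A = [[-18, 10, 5], [-34, 19, 10], [8, -4, -3]].
det(A - λI) = 0 gives eigenvalues λ = -3, -1, 2.
For λ=-3: eigenvector (-1,-2,1).
For λ=-1: eigenvector (0,1,-2).
For λ=2: eigenvector (1,2,0).
General solution: C_1e^(-3t)(-1,-2,1) + C_2e^(-t)(0,1,-2) + C_3e^(2t)(1,2,0).

x(t) = -C_1e^(-3t) + C_3e^(2t), y(t) = -2C_1e^(-3t) + C_2e^(-t) + 2C_3e^(2t), z(t) = C_1e^(-3t) - 2C_2e^(-t)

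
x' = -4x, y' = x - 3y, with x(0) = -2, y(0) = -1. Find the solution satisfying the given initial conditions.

x(t) = -2e^(-4t), y(t) = -3e^(-3t) + 2e^(-4t)

Coefficient matrix A = [[-4, 0], [1, -3]].
Characteristic polynomial det(A - λI) = λ^2 + 7λ + 12 = 0.
Eigenvalues λ = -3, -4.
For λ=-3: (A-λI) row 1 is [-1, 0], so an eigenvector is (0, -1).
For λ=-4: (A-λI) row 2 is [1, 1], so an eigenvector is (1, -1).
General solution: C_1e^(-3t)(0,-1) + C_2e^(-4t)(1,-1).
Applying x(0)=-2, y(0)=-1 gives C_1=3, C_2=-2.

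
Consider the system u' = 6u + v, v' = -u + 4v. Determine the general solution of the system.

u(t) = -c_1e^(5t) - c_2te^(5t) - 2c_2e^(5t), v(t) = c_1e^(5t) + c_2te^(5t) + c_2e^(5t)

Coefficient matrix A = [[6, 1], [-1, 4]].
Characteristic polynomial det(A - λI) = λ^2 - 10λ + 25 = 0.
Single eigenvalue λ = 5 with algebraic multiplicity 2.
Eigenvector v = (-1,1); generalized eigenvector w with (A-λI)w=v is (-2,1).
General solution: e^(5t)[c_1·v + c_2·(t·v + w)].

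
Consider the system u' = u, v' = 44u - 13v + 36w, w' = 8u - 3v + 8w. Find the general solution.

u(t) = K_3e^(t), v(t) = 3K_1e^(-t) + 4K_2e^(-4t) - 2K_3e^(t), w(t) = K_1e^(-t) + K_2e^(-4t) - 2K_3e^(t)

Coefficient matrix A = [[1, 0, 0], [44, -13, 36], [8, -3, 8]].
det(A - λI) = 0 gives eigenvalues λ = -1, -4, 1.
For λ=-1: eigenvector (0,3,1).
For λ=-4: eigenvector (0,4,1).
For λ=1: eigenvector (1,-2,-2).
General solution: K_1e^(-t)(0,3,1) + K_2e^(-4t)(0,4,1) + K_3e^(t)(1,-2,-2).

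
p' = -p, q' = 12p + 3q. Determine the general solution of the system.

p(t) = -c_2e^(-t), q(t) = c_1e^(3t) + 3c_2e^(-t)

Coefficient matrix A = [[-1, 0], [12, 3]].
Characteristic polynomial det(A - λI) = λ^2 - 2λ - 3 = 0.
Eigenvalues λ = 3, -1.
For λ=3: (A-λI) row 1 is [-4, 0], so an eigenvector is (0, 1).
For λ=-1: (A-λI) row 2 is [12, 4], so an eigenvector is (-1, 3).
General solution: c_1e^(3t)(0,1) + c_2e^(-t)(-1,3).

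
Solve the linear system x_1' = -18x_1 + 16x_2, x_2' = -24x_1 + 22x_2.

Coefficient matrix A = [[-18, 16], [-24, 22]].
Characteristic polynomial det(A - λI) = λ^2 - 4λ - 12 = 0.
Eigenvalues λ = 6, -2.
For λ=6: (A-λI) row 1 is [-24, 16], so an eigenvector is (-2, -3).
For λ=-2: (A-λI) row 1 is [-16, 16], so an eigenvector is (1, 1).
General solution: C_1e^(6t)(-2,-3) + C_2e^(-2t)(1,1).

x_1(t) = -2C_1e^(6t) + C_2e^(-2t), x_2(t) = -3C_1e^(6t) + C_2e^(-2t)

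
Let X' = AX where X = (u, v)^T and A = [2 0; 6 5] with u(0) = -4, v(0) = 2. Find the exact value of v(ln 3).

A = [[2,0],[6,5]]; eigenvalues λ = 5, 2.
Eigenvectors: (0,1) for λ=5, (1,-2) for λ=2.
From the initial condition, c_1 = -6, c_2 = -4.
v(ln 3) = (-6)(3^5)(1) + (-4)(3^2)(-2) = -1386.

-1386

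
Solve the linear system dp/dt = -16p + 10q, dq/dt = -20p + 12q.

Coefficient matrix A = [[-16, 10], [-20, 12]].
Characteristic polynomial det(A - λI) = λ^2 + 4λ + 8 = 0.
Eigenvalues λ = -2 ± 2i (complex conjugate pair).
For λ=-2+2i: an eigenvector is (2,3) - i(1,1) = (2 - i, 3 - i).
A real fundamental pair from Re and Im of e^((-2+2i)t)v: X_1 = e^(-2t)(cos(2t)·(2,3) + sin(2t)·(1,1)), X_2 = e^(-2t)(sin(2t)·(2,3) - cos(2t)·(1,1)).
General solution: c_1X_1 + c_2X_2.

p(t) = c_1e^(-2t)sin(2t) + 2c_1e^(-2t)cos(2t) + 2c_2e^(-2t)sin(2t) - c_2e^(-2t)cos(2t), q(t) = c_1e^(-2t)sin(2t) + 3c_1e^(-2t)cos(2t) + 3c_2e^(-2t)sin(2t) - c_2e^(-2t)cos(2t)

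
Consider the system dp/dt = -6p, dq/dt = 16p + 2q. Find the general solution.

p(t) = c_2e^(-6t), q(t) = c_1e^(2t) - 2c_2e^(-6t)

Coefficient matrix A = [[-6, 0], [16, 2]].
Characteristic polynomial det(A - λI) = λ^2 + 4λ - 12 = 0.
Eigenvalues λ = 2, -6.
For λ=2: (A-λI) row 1 is [-8, 0], so an eigenvector is (0, 1).
For λ=-6: (A-λI) row 2 is [16, 8], so an eigenvector is (1, -2).
General solution: c_1e^(2t)(0,1) + c_2e^(-6t)(1,-2).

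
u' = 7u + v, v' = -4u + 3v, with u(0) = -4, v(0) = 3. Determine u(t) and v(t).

u(t) = -5te^(5t) - 4e^(5t), v(t) = 10te^(5t) + 3e^(5t)

Coefficient matrix A = [[7, 1], [-4, 3]].
Characteristic polynomial det(A - λI) = λ^2 - 10λ + 25 = 0.
Single eigenvalue λ = 5 with algebraic multiplicity 2.
Eigenvector v = (1,-2); generalized eigenvector w with (A-λI)w=v is (0,1).
General solution: e^(5t)[c_1·v + c_2·(t·v + w)].
Applying u(0)=-4, v(0)=3 gives c_1=-4, c_2=-5.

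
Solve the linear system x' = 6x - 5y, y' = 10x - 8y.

Coefficient matrix A = [[6, -5], [10, -8]].
Characteristic polynomial det(A - λI) = λ^2 + 2λ + 2 = 0.
Eigenvalues λ = -1 ± i (complex conjugate pair).
For λ=-1+i: an eigenvector is (-2,-3) - i(1,1) = (-2 - i, -3 - i).
A real fundamental pair from Re and Im of e^((-1+i)t)v: X_1 = e^(-t)(cos(t)·(-2,-3) + sin(t)·(1,1)), X_2 = e^(-t)(sin(t)·(-2,-3) - cos(t)·(1,1)).
General solution: C_1X_1 + C_2X_2.

x(t) = C_1e^(-t)sin(t) - 2C_1e^(-t)cos(t) - 2C_2e^(-t)sin(t) - C_2e^(-t)cos(t), y(t) = C_1e^(-t)sin(t) - 3C_1e^(-t)cos(t) - 3C_2e^(-t)sin(t) - C_2e^(-t)cos(t)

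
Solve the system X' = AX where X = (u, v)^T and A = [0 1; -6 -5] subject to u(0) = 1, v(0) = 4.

Coefficient matrix A = [[0, 1], [-6, -5]].
Characteristic polynomial det(A - λI) = λ^2 + 5λ + 6 = 0.
Eigenvalues λ = -3, -2.
For λ=-3: (A-λI) row 1 is [3, 1], so an eigenvector is (1, -3).
For λ=-2: (A-λI) row 1 is [2, 1], so an eigenvector is (1, -2).
General solution: c_1e^(-3t)(1,-3) + c_2e^(-2t)(1,-2).
Applying u(0)=1, v(0)=4 gives c_1=-6, c_2=7.

u(t) = 7e^(-2t) - 6e^(-3t), v(t) = -14e^(-2t) + 18e^(-3t)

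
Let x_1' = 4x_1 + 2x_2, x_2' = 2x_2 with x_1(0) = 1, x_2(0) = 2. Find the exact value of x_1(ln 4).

A = [[4,2],[0,2]]; eigenvalues λ = 4, 2.
Eigenvectors: (1,0) for λ=4, (-1,1) for λ=2.
From the initial condition, c_1 = 3, c_2 = 2.
x_1(ln 4) = (3)(4^4)(1) + (2)(4^2)(-1) = 736.

736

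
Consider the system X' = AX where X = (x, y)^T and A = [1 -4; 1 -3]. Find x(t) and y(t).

x(t) = -2K_1e^(-t) - 2K_2te^(-t) - 3K_2e^(-t), y(t) = -K_1e^(-t) - K_2te^(-t) - K_2e^(-t)

Coefficient matrix A = [[1, -4], [1, -3]].
Characteristic polynomial det(A - λI) = λ^2 + 2λ + 1 = 0.
Single eigenvalue λ = -1 with algebraic multiplicity 2.
Eigenvector v = (-2,-1); generalized eigenvector w with (A-λI)w=v is (-3,-1).
General solution: e^(-t)[K_1·v + K_2·(t·v + w)].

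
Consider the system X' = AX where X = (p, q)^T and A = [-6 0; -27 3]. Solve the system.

p(t) = C_2e^(-6t), q(t) = -C_1e^(3t) + 3C_2e^(-6t)

Coefficient matrix A = [[-6, 0], [-27, 3]].
Characteristic polynomial det(A - λI) = λ^2 + 3λ - 18 = 0.
Eigenvalues λ = 3, -6.
For λ=3: (A-λI) row 1 is [-9, 0], so an eigenvector is (0, -1).
For λ=-6: (A-λI) row 2 is [-27, 9], so an eigenvector is (1, 3).
General solution: C_1e^(3t)(0,-1) + C_2e^(-6t)(1,3).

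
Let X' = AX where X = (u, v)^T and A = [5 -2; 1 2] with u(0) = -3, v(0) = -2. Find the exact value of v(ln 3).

A = [[5,-2],[1,2]]; eigenvalues λ = 3, 4.
Eigenvectors: (1,1) for λ=3, (2,1) for λ=4.
From the initial condition, c_1 = -1, c_2 = -1.
v(ln 3) = (-1)(3^3)(1) + (-1)(3^4)(1) = -108.

-108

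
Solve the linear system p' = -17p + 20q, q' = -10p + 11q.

p(t) = c_1e^(-3t)sin(2t) - 3c_1e^(-3t)cos(2t) - 3c_2e^(-3t)sin(2t) - c_2e^(-3t)cos(2t), q(t) = c_1e^(-3t)sin(2t) - 2c_1e^(-3t)cos(2t) - 2c_2e^(-3t)sin(2t) - c_2e^(-3t)cos(2t)

Coefficient matrix A = [[-17, 20], [-10, 11]].
Characteristic polynomial det(A - λI) = λ^2 + 6λ + 13 = 0.
Eigenvalues λ = -3 ± 2i (complex conjugate pair).
For λ=-3+2i: an eigenvector is (-3,-2) - i(1,1) = (-3 - i, -2 - i).
A real fundamental pair from Re and Im of e^((-3+2i)t)v: X_1 = e^(-3t)(cos(2t)·(-3,-2) + sin(2t)·(1,1)), X_2 = e^(-3t)(sin(2t)·(-3,-2) - cos(2t)·(1,1)).
General solution: c_1X_1 + c_2X_2.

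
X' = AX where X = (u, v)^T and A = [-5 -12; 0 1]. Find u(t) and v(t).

u(t) = -C_1e^(-5t) - 2C_2e^(t), v(t) = C_2e^(t)

Coefficient matrix A = [[-5, -12], [0, 1]].
Characteristic polynomial det(A - λI) = λ^2 + 4λ - 5 = 0.
Eigenvalues λ = -5, 1.
For λ=-5: (A-λI) row 1 is [0, -12], so an eigenvector is (-1, 0).
For λ=1: (A-λI) row 1 is [-6, -12], so an eigenvector is (-2, 1).
General solution: C_1e^(-5t)(-1,0) + C_2e^(t)(-2,1).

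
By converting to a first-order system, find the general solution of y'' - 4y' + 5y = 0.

Let x_1 = y, x_2 = y'. Then x_1' = x_2 and x_2' = -5x_1 + 4x_2.
A = [[0,1],[-5,4]]; det(A-λI) = λ^2 - 4λ + 5.
Eigenvalues λ = 2 ± i.

y(t) = c_1e^(2t)cos(t) + c_2e^(2t)sin(t)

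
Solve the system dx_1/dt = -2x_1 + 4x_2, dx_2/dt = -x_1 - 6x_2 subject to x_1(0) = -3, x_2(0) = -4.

x_1(t) = -22te^(-4t) - 3e^(-4t), x_2(t) = 11te^(-4t) - 4e^(-4t)

Coefficient matrix A = [[-2, 4], [-1, -6]].
Characteristic polynomial det(A - λI) = λ^2 + 8λ + 16 = 0.
Single eigenvalue λ = -4 with algebraic multiplicity 2.
Eigenvector v = (-2,1); generalized eigenvector w with (A-λI)w=v is (-3,1).
General solution: e^(-4t)[C_1·v + C_2·(t·v + w)].
Applying x_1(0)=-3, x_2(0)=-4 gives C_1=-15, C_2=11.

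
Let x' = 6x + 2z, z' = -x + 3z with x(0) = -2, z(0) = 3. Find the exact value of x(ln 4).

1024

A = [[6,2],[-1,3]]; eigenvalues λ = 5, 4.
Eigenvectors: (2,-1) for λ=5, (1,-1) for λ=4.
From the initial condition, c_1 = 1, c_2 = -4.
x(ln 4) = (1)(4^5)(2) + (-4)(4^4)(1) = 1024.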